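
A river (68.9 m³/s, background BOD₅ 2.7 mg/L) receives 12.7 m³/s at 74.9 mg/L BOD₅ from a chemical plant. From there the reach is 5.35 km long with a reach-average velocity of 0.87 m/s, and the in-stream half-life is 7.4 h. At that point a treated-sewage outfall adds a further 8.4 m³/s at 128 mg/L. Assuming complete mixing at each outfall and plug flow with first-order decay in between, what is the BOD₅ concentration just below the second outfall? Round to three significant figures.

Mass balance: C = (68.90·2.700 + 12.70·74.90) / 81.60 = 1137/81.60 = 13.94 mg/L; combined flow 81.60 m³/s.
Travel time t = 5.35·1000 / 0.87 = 6149 s = 1.708 h.
Half-life 7.4 h → k = ln 2 / 7.4 = 0.09367 h⁻¹ = 2.248 d⁻¹.
Applying C = C₀e^(−kt): 13.94 × 0.8521 = 11.88 mg/L.
Second outfall: C = (81.60·11.88 + 8.400·128.0)/90.00 = 22.71 mg/L.

22.7 mg/L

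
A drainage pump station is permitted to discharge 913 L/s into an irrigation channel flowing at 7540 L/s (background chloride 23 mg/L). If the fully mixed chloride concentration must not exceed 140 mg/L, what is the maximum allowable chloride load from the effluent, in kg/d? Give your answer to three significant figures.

Mass balance at the limit: 7540·23.00 + 913.0·Cₑ = 8453·140 → Cₑ = 1106 mg/L.
913.0 L/s = 0.9130 m³/s. Load = 0.9130 m³/s × 1106 g/m³ × 86 400 s/d = 87260 kg/d.

87300 kg/d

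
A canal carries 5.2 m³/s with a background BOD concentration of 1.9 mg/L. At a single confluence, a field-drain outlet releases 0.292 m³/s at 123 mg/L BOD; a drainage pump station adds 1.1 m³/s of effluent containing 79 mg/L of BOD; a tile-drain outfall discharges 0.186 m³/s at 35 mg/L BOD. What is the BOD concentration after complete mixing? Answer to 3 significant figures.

20.5 mg/L

Mass balance: C = (5.200·1.900 + 0.2920·123.0 + 1.100·79.00 + 0.1860·35.00) / 6.778 = 139.2/6.778 = 20.54 mg/L.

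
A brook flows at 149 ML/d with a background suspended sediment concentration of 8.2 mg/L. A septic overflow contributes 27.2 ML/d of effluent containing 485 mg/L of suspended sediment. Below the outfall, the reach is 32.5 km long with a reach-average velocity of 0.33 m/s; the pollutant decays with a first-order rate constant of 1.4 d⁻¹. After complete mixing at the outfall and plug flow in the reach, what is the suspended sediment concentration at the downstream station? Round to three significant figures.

16.6 mg/L

Mixed concentration C = ΣQC/ΣQ = (149.0·8.200 + 27.20·485.0) / 176.2 = 14410/176.2 = 81.80 mg/L.
Travel time t = 32.5·1000 / 0.33 = 98480 s = 27.36 h.
After decay, C = 81.80 × e^(−kt) = 81.80 × 0.2027 = 16.59 mg/L.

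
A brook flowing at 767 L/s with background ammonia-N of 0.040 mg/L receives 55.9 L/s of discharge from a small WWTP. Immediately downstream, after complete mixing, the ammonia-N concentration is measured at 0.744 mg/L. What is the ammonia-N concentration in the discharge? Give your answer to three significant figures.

10.4 mg/L

Mass balance: 767.0·0.04000 + 55.90·Cₑ = 822.9·0.7440
→ Cₑ = (822.9·0.7440 − 767.0·0.04000) / 55.90 = 10.40 mg/L.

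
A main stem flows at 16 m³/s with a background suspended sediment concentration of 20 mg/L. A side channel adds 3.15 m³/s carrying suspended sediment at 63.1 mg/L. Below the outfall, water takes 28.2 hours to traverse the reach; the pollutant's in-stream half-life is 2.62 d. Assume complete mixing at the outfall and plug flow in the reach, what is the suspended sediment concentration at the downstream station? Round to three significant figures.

Mass balance: C = (16.00·20.00 + 3.150·63.10) / 19.15 = 518.8/19.15 = 27.09 mg/L.
Half-life 2.62 d → k = ln 2 / 2.62 = 0.2646 d⁻¹.
First-order decay: C = 27.09·exp(−k·t) = 27.09·0.7328 = 19.85 mg/L.

19.9 mg/L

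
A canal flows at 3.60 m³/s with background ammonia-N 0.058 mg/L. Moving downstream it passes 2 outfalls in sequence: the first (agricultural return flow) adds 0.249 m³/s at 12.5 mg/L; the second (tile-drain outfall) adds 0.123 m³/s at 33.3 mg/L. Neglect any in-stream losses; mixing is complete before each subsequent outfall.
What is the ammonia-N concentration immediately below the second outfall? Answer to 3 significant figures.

Outfall 1: combined Q = 3.849 m³/s; C = (3.600·0.05800 + 0.2490·12.50)/3.849 = 0.8629 mg/L.
Outfall 2: combined Q = 3.972 m³/s; C = (3.849·0.8629 + 0.1230·33.30)/3.972 = 1.867 mg/L.

1.87 mg/L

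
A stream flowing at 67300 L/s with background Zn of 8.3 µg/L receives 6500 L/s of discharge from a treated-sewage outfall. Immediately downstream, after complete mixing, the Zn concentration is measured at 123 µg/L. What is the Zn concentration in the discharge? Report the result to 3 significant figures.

1310 µg/L

Mass balance: 67300·8.300 + 6500·Cₑ = 73800·123.0
→ Cₑ = (73800·123.0 − 67300·8.300) / 6500 = 1311 µg/L.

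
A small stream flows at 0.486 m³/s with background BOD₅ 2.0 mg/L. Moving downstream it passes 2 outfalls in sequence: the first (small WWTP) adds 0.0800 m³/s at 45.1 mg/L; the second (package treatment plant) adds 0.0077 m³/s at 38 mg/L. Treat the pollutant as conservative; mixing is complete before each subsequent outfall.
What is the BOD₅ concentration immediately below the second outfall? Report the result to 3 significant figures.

8.49 mg/L

After outfall 1: Q = 0.4860 + 0.08000 = 0.5660 m³/s; C = (0.4860·2.000 + 0.08000·45.10)/0.5660 = 8.092 mg/L.
After outfall 2: Q = 0.5660 + 0.007700 = 0.5737 m³/s; C = (0.5660·8.092 + 0.007700·38.00)/0.5737 = 8.493 mg/L.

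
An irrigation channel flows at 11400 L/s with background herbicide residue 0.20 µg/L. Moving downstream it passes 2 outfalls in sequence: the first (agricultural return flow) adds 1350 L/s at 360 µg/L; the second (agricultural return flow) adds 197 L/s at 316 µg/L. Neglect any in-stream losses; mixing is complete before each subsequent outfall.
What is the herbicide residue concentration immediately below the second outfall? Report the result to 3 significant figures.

42.5 µg/L

Outfall 1: combined Q = 12750 L/s; C = (11400·0.2000 + 1350·360.0)/12750 = 38.30 µg/L.
Outfall 2: combined Q = 12950 L/s; C = (12750·38.30 + 197.0·316.0)/12950 = 42.52 µg/L.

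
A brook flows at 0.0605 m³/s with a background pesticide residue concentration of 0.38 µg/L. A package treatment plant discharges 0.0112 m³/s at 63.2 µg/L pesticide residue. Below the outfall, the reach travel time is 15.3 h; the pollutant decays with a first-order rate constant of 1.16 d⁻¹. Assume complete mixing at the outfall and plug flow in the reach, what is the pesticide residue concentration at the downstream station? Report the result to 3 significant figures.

Flow-weighted average: C = (0.06050·0.3800 + 0.01120·63.20) / 0.07170 = 0.7308/0.07170 = 10.19 µg/L.
Applying C = C₀e^(−kt): 10.19 × 0.4774 = 4.866 µg/L.

4.87 µg/L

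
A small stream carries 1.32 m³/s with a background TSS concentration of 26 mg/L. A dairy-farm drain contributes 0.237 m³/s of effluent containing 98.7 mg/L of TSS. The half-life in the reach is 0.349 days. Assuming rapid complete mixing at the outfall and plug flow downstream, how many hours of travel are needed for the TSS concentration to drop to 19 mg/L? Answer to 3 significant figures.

8.08 h

Flow-weighted average: C = (1.320·26.00 + 0.2370·98.70) / 1.557 = 57.71/1.557 = 37.07 mg/L.
Half-life 0.349 d → k = ln 2 / 0.349 = 1.986 d⁻¹.
37.07·exp(−k·t) = 19 → t = ln(37.07/19)/k = 29070 s = 8.075 h.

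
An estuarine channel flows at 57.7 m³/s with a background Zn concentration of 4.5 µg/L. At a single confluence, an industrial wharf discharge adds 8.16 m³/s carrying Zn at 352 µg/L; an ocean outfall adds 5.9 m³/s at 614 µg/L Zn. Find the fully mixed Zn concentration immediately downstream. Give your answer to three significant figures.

94.1 µg/L

Conservation of mass: C = (57.70·4.500 + 8.160·352.0 + 5.900·614.0) / 71.76 = 6755/71.76 = 94.13 µg/L.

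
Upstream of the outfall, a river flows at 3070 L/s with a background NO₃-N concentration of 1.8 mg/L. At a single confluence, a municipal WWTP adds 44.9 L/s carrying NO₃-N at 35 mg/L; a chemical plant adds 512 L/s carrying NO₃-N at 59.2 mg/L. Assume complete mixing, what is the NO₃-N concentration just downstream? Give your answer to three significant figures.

Mass balance: C = (3070·1.800 + 44.90·35.00 + 512.0·59.20) / 3627 = 37410/3627 = 10.31 mg/L.

10.3 mg/L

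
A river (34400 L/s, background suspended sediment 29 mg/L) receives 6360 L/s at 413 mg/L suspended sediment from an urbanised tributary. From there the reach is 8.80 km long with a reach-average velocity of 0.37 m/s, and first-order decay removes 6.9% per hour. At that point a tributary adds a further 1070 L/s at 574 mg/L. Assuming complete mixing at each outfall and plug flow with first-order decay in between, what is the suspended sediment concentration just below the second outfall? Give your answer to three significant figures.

Mass balance: C = (34400·29.00 + 6360·413.0) / 40760 = 3624000/40760 = 88.92 mg/L; combined flow 40760 L/s.
Travel time t = 8.80·1000 / 0.37 = 23780 s = 6.607 h.
6.9%/h lost → k = −ln(1 − 0.069) = 0.07150 h⁻¹.
After decay, C = 88.92 × e^(−kt) = 88.92 × 0.6235 = 55.44 mg/L.
Second outfall: C = (40760·55.44 + 1070·574.0)/41830 = 68.71 mg/L.

68.7 mg/L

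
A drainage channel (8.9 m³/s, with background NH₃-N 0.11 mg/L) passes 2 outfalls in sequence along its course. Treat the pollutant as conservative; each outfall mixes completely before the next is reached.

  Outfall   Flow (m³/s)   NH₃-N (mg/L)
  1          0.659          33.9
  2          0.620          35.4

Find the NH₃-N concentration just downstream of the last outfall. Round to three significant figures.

Below outfall 1: Q → 9.559 m³/s, C = (8.900·0.1100 + 0.6590·33.90)/9.559 = 2.439 mg/L.
Below outfall 2: Q → 10.18 m³/s, C = (9.559·2.439 + 0.6200·35.40)/10.18 = 4.447 mg/L.

4.45 mg/L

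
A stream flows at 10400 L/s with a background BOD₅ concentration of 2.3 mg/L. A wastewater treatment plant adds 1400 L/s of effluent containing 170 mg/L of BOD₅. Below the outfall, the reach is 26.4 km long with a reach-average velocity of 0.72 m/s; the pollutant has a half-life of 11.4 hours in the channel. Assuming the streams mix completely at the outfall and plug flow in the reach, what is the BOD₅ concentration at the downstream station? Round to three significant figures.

11.9 mg/L

Conservation of mass: C = (10400·2.300 + 1400·170.0) / 11800 = 261900/11800 = 22.20 mg/L.
Travel time t = 26.4·1000 / 0.72 = 36670 s = 10.19 h.
Half-life 11.4 h → k = ln 2 / 11.4 = 0.06080 h⁻¹ = 1.459 d⁻¹.
First-order decay: C = 22.20·exp(−k·t) = 22.20·0.5383 = 11.95 mg/L.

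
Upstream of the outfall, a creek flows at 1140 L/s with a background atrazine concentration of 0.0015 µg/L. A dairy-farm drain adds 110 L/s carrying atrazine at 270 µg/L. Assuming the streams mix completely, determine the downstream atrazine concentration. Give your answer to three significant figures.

23.8 µg/L

Conservation of mass: C = (1140·0.001500 + 110.0·270.0) / 1250 = 29700/1250 = 23.76 µg/L.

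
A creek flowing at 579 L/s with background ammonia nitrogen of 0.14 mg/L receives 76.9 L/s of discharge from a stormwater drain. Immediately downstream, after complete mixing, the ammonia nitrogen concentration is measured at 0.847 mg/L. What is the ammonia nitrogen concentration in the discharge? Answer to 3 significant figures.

Mass balance: 579.0·0.1400 + 76.90·Cₑ = 655.9·0.8470
→ Cₑ = (655.9·0.8470 − 579.0·0.1400) / 76.90 = 6.170 mg/L.

6.17 mg/L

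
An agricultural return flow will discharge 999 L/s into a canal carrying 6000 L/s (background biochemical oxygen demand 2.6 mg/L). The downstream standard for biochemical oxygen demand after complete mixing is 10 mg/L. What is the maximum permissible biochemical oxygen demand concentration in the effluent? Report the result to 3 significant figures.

54.4 mg/L

At the limit, (Qr·Cr + Qe·Cₑ)/(Qr + Qe) = 10:
Cₑ = (6999·10 − 6000·2.600) / 999.0 = 54.44 mg/L.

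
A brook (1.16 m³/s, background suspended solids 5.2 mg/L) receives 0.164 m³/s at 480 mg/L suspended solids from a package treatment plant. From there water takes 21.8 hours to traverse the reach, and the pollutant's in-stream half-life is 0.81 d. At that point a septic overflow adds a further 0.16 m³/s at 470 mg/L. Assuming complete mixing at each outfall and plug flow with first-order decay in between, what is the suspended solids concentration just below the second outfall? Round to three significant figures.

76.9 mg/L

Conservation of mass: C = (1.160·5.200 + 0.1640·480.0) / 1.324 = 84.75/1.324 = 64.01 mg/L; combined flow 1.324 m³/s.
Half-life 0.81 d → k = ln 2 / 0.81 = 0.8557 d⁻¹.
After decay, C = 64.01 × e^(−kt) = 64.01 × 0.4596 = 29.42 mg/L.
At the second outfall, C = (1.324·29.42 + 0.1600·470.0) / (1.324 + 0.1600) = 76.92 mg/L.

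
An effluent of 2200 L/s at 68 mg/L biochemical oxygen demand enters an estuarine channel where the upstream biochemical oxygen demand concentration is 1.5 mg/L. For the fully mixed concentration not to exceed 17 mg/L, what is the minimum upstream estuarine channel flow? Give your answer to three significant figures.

7240 L/s

Set C_mix = 17: (Q·1.500 + 2200·68.00) / (Q + 2200) = 17
→ Q = 2200·(68.00 − 17)/(17 − 1.500) = 7239 L/s.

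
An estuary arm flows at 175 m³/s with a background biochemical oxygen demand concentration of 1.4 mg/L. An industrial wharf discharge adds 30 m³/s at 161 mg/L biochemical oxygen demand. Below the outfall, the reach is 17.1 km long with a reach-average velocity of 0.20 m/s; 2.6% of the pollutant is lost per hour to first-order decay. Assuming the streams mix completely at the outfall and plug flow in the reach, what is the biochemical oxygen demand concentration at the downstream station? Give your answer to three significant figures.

Conservation of mass: C = (175.0·1.400 + 30.00·161.0) / 205.0 = 5075/205.0 = 24.76 mg/L.
Travel time t = 17.1·1000 / 0.20 = 85500 s = 23.75 h.
2.6%/h lost → k = −ln(1 − 0.026) = 0.02634 h⁻¹.
After decay, C = 24.76 × e^(−kt) = 24.76 × 0.5349 = 13.24 mg/L.

13.2 mg/L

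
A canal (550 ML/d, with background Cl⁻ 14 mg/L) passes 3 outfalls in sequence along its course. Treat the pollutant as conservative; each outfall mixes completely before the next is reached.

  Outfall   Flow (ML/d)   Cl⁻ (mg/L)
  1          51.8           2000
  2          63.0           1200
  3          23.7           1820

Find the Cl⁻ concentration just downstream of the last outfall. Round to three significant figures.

334 mg/L

Outfall 1: combined Q = 601.8 ML/d; C = (550.0·14.00 + 51.80·2000)/601.8 = 184.9 mg/L.
Outfall 2: combined Q = 664.8 ML/d; C = (601.8·184.9 + 63.00·1200)/664.8 = 281.1 mg/L.
Outfall 3: combined Q = 688.5 ML/d; C = (664.8·281.1 + 23.70·1820)/688.5 = 334.1 mg/L.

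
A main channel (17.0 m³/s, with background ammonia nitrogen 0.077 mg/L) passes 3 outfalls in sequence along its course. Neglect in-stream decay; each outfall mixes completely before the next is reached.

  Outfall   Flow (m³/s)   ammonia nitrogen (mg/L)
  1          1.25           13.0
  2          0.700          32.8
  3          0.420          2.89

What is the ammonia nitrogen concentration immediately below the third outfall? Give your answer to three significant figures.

2.15 mg/L

Outfall 1: combined Q = 18.25 m³/s; C = (17.00·0.07700 + 1.250·13.00)/18.25 = 0.9621 mg/L.
Outfall 2: combined Q = 18.95 m³/s; C = (18.25·0.9621 + 0.7000·32.80)/18.95 = 2.138 mg/L.
Outfall 3: combined Q = 19.37 m³/s; C = (18.95·2.138 + 0.4200·2.890)/19.37 = 2.155 mg/L.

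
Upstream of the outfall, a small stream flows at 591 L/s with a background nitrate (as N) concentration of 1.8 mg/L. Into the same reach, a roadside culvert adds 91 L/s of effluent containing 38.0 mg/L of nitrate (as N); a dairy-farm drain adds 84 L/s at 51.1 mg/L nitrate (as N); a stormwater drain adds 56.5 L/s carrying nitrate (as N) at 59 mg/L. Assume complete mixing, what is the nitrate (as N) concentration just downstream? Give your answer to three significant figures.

Mass balance: C = (591.0·1.800 + 91.00·38.00 + 84.00·51.10 + 56.50·59.00) / 822.5 = 12150/822.5 = 14.77 mg/L.

14.8 mg/L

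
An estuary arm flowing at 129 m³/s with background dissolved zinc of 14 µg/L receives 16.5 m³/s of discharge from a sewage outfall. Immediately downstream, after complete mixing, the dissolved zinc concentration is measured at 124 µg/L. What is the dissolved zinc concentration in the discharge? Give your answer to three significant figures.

Mass balance: 129.0·14.00 + 16.50·Cₑ = 145.5·124.0
→ Cₑ = (145.5·124.0 − 129.0·14.00) / 16.50 = 984.0 µg/L.

984 µg/L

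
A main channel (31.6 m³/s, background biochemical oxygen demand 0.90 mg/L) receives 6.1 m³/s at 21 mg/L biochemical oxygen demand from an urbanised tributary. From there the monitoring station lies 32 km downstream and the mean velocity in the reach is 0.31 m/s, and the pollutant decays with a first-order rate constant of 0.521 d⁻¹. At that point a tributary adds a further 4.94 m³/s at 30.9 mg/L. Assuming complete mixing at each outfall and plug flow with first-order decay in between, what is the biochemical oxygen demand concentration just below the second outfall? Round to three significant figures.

5.55 mg/L

Mixed concentration C = ΣQC/ΣQ = (31.60·0.9000 + 6.100·21.00) / 37.70 = 156.5/37.70 = 4.152 mg/L; combined flow 37.70 m³/s.
Travel time t = 32·1000 / 0.31 = 103200 s = 28.67 h.
Applying C = C₀e^(−kt): 4.152 × 0.5366 = 2.228 mg/L.
At the second outfall, C = (37.70·2.228 + 4.940·30.90) / (37.70 + 4.940) = 5.550 mg/L.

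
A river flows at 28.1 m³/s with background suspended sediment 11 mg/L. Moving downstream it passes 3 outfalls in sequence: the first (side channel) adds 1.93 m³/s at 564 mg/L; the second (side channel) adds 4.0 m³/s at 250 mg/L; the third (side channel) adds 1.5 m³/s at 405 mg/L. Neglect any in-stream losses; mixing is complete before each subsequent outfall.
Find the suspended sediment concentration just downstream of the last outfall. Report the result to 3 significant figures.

84.6 mg/L

Outfall 1: combined Q = 30.03 m³/s; C = (28.10·11.00 + 1.930·564.0)/30.03 = 46.54 mg/L.
Outfall 2: combined Q = 34.03 m³/s; C = (30.03·46.54 + 4.000·250.0)/34.03 = 70.46 mg/L.
Outfall 3: combined Q = 35.53 m³/s; C = (34.03·70.46 + 1.500·405.0)/35.53 = 84.58 mg/L.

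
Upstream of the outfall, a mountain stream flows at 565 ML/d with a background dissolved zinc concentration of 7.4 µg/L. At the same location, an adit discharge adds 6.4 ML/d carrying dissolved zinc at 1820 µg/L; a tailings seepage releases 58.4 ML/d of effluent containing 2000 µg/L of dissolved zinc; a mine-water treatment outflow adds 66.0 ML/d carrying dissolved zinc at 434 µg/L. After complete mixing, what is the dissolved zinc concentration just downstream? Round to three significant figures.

232 µg/L

After mixing, C = (565.0·7.400 + 6.400·1820 + 58.40·2000 + 66.00·434.0) / 695.8 = 161300/695.8 = 231.8 µg/L.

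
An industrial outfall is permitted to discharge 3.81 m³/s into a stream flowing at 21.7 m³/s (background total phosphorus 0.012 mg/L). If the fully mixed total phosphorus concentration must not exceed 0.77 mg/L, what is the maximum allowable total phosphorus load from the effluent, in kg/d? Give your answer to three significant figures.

1670 kg/d

Mass balance at the limit: 21.70·0.01200 + 3.810·Cₑ = 25.51·0.77 → Cₑ = 5.087 mg/L.
Load = 3.810 m³/s × 5.087 g/m³ × 86 400 s/d = 1675 kg/d.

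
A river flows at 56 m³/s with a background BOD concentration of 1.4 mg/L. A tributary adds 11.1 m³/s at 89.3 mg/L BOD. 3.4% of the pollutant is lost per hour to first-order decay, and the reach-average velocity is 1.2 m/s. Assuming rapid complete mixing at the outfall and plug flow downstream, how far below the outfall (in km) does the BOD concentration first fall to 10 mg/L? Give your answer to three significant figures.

Mixed concentration C = ΣQC/ΣQ = (56.00·1.400 + 11.10·89.30) / 67.10 = 1070/67.10 = 15.94 mg/L.
3.4%/h lost → k = −ln(1 − 0.034) = 0.03459 h⁻¹.
Set 15.94·exp(−k·t) = 10 → t = ln(15.94/10)/k = 48530 s = 13.48 h.
Distance = v·t = 1.2·48530 = 58230 m = 58.23 km.

58.2 km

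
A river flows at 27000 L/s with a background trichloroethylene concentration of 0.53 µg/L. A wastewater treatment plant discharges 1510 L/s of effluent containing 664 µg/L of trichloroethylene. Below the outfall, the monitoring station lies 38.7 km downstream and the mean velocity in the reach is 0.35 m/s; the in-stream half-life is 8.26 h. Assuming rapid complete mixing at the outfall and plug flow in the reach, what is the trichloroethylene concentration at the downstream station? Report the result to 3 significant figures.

2.71 µg/L

Flow-weighted average: C = (27000·0.5300 + 1510·664.0) / 28510 = 1017000/28510 = 35.67 µg/L.
Travel time t = 38.7·1000 / 0.35 = 110600 s = 30.71 h.
Half-life 8.26 h → k = ln 2 / 8.26 = 0.08392 h⁻¹ = 2.014 d⁻¹.
Decay over the reach: 35.67·exp(−kt) = 35.67·0.07597 = 2.710 µg/L.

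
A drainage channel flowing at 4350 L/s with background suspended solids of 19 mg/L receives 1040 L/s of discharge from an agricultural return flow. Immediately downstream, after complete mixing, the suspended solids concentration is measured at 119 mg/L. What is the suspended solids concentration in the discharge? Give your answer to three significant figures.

537 mg/L

Mass balance: 4350·19.00 + 1040·Cₑ = 5390·119.0
→ Cₑ = (5390·119.0 − 4350·19.00) / 1040 = 537.3 mg/L.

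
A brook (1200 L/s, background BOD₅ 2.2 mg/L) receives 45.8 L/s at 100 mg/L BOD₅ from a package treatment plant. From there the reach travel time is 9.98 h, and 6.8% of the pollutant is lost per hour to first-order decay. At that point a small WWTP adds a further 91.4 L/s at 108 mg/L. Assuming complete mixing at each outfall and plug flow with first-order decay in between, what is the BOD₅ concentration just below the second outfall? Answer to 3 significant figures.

10.1 mg/L

Flow-weighted average: C = (1200·2.200 + 45.80·100.0) / 1246 = 7220/1246 = 5.795 mg/L; combined flow 1246 L/s.
6.8%/h lost → k = −ln(1 − 0.068) = 0.07042 h⁻¹.
After decay, C = 5.795 × e^(−kt) = 5.795 × 0.4952 = 2.870 mg/L.
At the second outfall, C = (1246·2.870 + 91.40·108.0) / (1246 + 91.40) = 10.06 mg/L.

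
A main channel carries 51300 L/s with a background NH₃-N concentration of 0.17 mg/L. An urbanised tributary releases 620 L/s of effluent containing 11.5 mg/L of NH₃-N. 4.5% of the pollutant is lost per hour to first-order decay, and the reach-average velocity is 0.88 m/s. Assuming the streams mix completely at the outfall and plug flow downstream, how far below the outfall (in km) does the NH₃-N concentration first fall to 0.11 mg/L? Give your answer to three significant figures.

Conservation of mass: C = (51300·0.1700 + 620.0·11.50) / 51920 = 15850/51920 = 0.3053 mg/L.
4.5%/h lost → k = −ln(1 − 0.045) = 0.04604 h⁻¹.
Set 0.3053·exp(−k·t) = 0.11 → t = ln(0.3053/0.11)/k = 79810 s = 22.17 h.
Distance = v·t = 0.88·79810 = 70240 m = 70.24 km.

70.2 km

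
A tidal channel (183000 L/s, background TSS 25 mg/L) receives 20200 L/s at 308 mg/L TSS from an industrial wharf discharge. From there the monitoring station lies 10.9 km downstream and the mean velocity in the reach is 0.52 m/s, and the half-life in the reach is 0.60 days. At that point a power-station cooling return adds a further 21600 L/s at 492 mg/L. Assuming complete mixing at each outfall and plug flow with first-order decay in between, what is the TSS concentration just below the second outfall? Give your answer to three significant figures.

Mass balance: C = (183000·25.00 + 20200·308.0) / 203200 = 10800000/203200 = 53.13 mg/L; combined flow 203200 L/s.
Travel time t = 10.9·1000 / 0.52 = 20960 s = 5.823 h.
Half-life 0.60 d → k = ln 2 / 0.60 = 1.155 d⁻¹.
Decay over the reach: 53.13·exp(−kt) = 53.13·0.7556 = 40.15 mg/L.
At the second outfall, C = (203200·40.15 + 21600·492.0) / (203200 + 21600) = 83.56 mg/L.

83.6 mg/L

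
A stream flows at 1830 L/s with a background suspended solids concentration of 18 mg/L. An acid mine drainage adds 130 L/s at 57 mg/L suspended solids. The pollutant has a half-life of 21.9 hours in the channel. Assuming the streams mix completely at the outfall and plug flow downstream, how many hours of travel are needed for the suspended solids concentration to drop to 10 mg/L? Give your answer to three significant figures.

Conservation of mass: C = (1830·18.00 + 130.0·57.00) / 1960 = 40350/1960 = 20.59 mg/L.
Half-life 21.9 h → k = ln 2 / 21.9 = 0.03165 h⁻¹ = 0.7596 d⁻¹.
20.59·exp(−k·t) = 10 → t = ln(20.59/10)/k = 82130 s = 22.81 h.

22.8 h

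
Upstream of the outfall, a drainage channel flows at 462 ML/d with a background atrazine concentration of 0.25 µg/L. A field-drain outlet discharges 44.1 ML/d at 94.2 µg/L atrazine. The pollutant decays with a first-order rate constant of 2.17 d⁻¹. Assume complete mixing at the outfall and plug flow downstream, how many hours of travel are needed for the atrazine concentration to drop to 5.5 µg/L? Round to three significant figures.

Flow-weighted average: C = (462.0·0.2500 + 44.10·94.20) / 506.1 = 4270/506.1 = 8.437 µg/L.
8.437·exp(−k·t) = 5.5 → t = ln(8.437/5.5)/k = 17030 s = 4.732 h.

4.73 h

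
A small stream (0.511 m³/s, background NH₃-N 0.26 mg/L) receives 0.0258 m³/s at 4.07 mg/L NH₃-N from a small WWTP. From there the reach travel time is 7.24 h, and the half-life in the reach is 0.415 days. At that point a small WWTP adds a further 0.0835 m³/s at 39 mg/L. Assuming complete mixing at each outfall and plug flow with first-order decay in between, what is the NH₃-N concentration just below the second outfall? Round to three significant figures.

Mixed concentration C = ΣQC/ΣQ = (0.5110·0.2600 + 0.02580·4.070) / 0.5368 = 0.2379/0.5368 = 0.4431 mg/L; combined flow 0.5368 m³/s.
Half-life 0.415 d → k = ln 2 / 0.415 = 1.670 d⁻¹.
Decay over the reach: 0.4431·exp(−kt) = 0.4431·0.6042 = 0.2677 mg/L.
At the second outfall, C = (0.5368·0.2677 + 0.08350·39.00) / (0.5368 + 0.08350) = 5.482 mg/L.

5.48 mg/L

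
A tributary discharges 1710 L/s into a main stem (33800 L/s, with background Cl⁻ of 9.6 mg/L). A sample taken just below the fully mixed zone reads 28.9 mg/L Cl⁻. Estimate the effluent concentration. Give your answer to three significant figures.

Mass balance: 33800·9.600 + 1710·Cₑ = 35510·28.90
→ Cₑ = (35510·28.90 − 33800·9.600) / 1710 = 410.4 mg/L.

410 mg/L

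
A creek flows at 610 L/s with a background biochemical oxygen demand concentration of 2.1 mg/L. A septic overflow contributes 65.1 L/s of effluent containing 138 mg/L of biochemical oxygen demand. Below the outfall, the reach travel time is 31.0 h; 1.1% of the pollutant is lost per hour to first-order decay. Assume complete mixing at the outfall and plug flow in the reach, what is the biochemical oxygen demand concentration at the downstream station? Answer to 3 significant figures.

10.8 mg/L

After mixing, C = (610.0·2.100 + 65.10·138.0) / 675.1 = 10260/675.1 = 15.20 mg/L.
1.1%/h lost → k = −ln(1 − 0.011) = 0.01106 h⁻¹.
First-order decay: C = 15.20·exp(−k·t) = 15.20·0.7097 = 10.79 mg/L.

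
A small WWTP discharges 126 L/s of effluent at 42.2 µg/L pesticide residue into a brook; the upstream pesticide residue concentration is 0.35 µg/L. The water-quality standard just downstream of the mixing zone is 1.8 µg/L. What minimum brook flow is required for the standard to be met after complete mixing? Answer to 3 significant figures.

3510 L/s

Set C_mix = 1.8: (Q·0.3500 + 126.0·42.20) / (Q + 126.0) = 1.8
→ Q = 126.0·(42.20 − 1.8)/(1.8 − 0.3500) = 3511 L/s.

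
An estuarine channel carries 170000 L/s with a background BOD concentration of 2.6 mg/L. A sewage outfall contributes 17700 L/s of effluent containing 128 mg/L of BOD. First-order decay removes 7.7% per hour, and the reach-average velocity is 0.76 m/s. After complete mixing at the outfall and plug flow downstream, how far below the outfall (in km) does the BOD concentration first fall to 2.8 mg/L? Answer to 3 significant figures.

56.0 km

Mixed concentration C = ΣQC/ΣQ = (170000·2.600 + 17700·128.0) / 187700 = 2708000/187700 = 14.43 mg/L.
7.7%/h lost → k = −ln(1 − 0.077) = 0.08013 h⁻¹.
Set 14.43·exp(−k·t) = 2.8 → t = ln(14.43/2.8)/k = 73650 s = 20.46 h.
Distance = v·t = 0.76·73650 = 55980 m = 55.98 km.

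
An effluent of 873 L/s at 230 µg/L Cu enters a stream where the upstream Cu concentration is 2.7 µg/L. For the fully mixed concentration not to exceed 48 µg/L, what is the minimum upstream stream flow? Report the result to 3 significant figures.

Set C_mix = 48: (Q·2.700 + 873.0·230.0) / (Q + 873.0) = 48
→ Q = 873.0·(230.0 − 48)/(48 − 2.700) = 3507 L/s.

3510 L/s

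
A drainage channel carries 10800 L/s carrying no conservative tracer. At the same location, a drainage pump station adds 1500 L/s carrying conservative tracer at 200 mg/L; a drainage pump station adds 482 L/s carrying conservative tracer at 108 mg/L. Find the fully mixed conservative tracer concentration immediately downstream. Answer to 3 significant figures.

After mixing, C = (10800·0 + 1500·200.0 + 482.0·108.0) / 12780 = 352100/12780 = 27.54 mg/L.

27.5 mg/L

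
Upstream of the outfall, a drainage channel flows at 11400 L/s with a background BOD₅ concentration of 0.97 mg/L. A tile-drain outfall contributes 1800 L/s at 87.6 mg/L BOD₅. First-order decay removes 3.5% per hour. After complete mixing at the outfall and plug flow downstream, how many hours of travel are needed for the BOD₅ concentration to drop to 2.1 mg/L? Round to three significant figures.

After mixing, C = (11400·0.9700 + 1800·87.60) / 13200 = 168700/13200 = 12.78 mg/L.
3.5%/h lost → k = −ln(1 − 0.035) = 0.03563 h⁻¹.
12.78·exp(−k·t) = 2.1 → t = ln(12.78/2.1)/k = 182500 s = 50.70 h.

50.7 h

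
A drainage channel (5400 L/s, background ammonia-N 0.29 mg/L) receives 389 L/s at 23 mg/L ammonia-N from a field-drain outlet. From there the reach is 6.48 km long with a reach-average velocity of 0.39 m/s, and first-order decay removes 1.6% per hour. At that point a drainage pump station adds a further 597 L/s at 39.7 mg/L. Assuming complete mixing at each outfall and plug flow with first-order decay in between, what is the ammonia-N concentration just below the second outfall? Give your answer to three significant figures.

Mixed concentration C = ΣQC/ΣQ = (5400·0.2900 + 389.0·23.00) / 5789 = 10510/5789 = 1.816 mg/L; combined flow 5789 L/s.
Travel time t = 6.48·1000 / 0.39 = 16620 s = 4.615 h.
1.6%/h lost → k = −ln(1 − 0.016) = 0.01613 h⁻¹.
After decay, C = 1.816 × e^(−kt) = 1.816 × 0.9283 = 1.686 mg/L.
Second outfall: C = (5789·1.686 + 597.0·39.70)/6386 = 5.240 mg/L.

5.24 mg/L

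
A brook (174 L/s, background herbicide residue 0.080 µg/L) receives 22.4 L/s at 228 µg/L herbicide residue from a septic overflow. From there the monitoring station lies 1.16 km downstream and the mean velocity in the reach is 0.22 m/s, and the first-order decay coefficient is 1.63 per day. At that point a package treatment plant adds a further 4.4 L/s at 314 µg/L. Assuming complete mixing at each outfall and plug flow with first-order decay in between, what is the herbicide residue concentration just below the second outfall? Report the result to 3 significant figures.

30.0 µg/L

Mass balance: C = (174.0·0.08000 + 22.40·228.0) / 196.4 = 5121/196.4 = 26.07 µg/L; combined flow 196.4 L/s.
Travel time t = 1.16·1000 / 0.22 = 5273 s = 1.465 h.
First-order decay: C = 26.07·exp(−k·t) = 26.07·0.9053 = 23.61 µg/L.
At the second outfall, C = (196.4·23.61 + 4.400·314.0) / (196.4 + 4.400) = 29.97 µg/L.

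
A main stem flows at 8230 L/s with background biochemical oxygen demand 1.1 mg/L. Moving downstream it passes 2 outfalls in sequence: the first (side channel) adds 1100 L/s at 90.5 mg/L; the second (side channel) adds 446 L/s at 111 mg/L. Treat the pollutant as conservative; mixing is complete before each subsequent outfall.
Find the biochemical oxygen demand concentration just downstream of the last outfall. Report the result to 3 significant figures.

After outfall 1: Q = 8230 + 1100 = 9330 L/s; C = (8230·1.100 + 1100·90.50)/9330 = 11.64 mg/L.
After outfall 2: Q = 9330 + 446.0 = 9776 L/s; C = (9330·11.64 + 446.0·111.0)/9776 = 16.17 mg/L.

16.2 mg/L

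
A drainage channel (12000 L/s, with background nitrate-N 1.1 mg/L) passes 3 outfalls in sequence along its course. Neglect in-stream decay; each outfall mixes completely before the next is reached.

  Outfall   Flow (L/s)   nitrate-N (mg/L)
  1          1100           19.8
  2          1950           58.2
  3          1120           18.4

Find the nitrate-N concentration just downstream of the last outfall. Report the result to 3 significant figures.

10.5 mg/L

Outfall 1: combined Q = 13100 L/s; C = (12000·1.100 + 1100·19.80)/13100 = 2.670 mg/L.
Outfall 2: combined Q = 15050 L/s; C = (13100·2.670 + 1950·58.20)/15050 = 9.865 mg/L.
Outfall 3: combined Q = 16170 L/s; C = (15050·9.865 + 1120·18.40)/16170 = 10.46 mg/L.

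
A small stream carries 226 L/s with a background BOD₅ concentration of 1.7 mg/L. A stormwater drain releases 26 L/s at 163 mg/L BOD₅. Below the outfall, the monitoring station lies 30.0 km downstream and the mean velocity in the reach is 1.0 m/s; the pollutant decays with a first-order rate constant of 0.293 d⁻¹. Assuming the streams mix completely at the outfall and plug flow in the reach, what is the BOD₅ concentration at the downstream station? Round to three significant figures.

16.6 mg/L

Flow-weighted average: C = (226.0·1.700 + 26.00·163.0) / 252.0 = 4622/252.0 = 18.34 mg/L.
Travel time t = 30.0·1000 / 1.0 = 30000 s = 8.333 h.
After decay, C = 18.34 × e^(−kt) = 18.34 × 0.9033 = 16.57 mg/L.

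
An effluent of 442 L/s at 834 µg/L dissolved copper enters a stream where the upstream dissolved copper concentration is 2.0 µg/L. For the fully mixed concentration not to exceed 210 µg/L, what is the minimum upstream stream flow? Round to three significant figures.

Set C_mix = 210: (Q·2.000 + 442.0·834.0) / (Q + 442.0) = 210
→ Q = 442.0·(834.0 − 210)/(210 − 2.000) = 1326 L/s.

1330 L/s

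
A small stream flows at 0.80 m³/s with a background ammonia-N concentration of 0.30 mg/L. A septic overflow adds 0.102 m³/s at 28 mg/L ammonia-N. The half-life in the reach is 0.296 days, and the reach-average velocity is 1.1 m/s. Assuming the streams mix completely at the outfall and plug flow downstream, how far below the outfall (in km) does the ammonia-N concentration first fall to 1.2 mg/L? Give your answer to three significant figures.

Flow-weighted average: C = (0.8000·0.3000 + 0.1020·28.00) / 0.9020 = 3.096/0.9020 = 3.432 mg/L.
Half-life 0.296 d → k = ln 2 / 0.296 = 2.342 d⁻¹.
Set 3.432·exp(−k·t) = 1.2 → t = ln(3.432/1.2)/k = 38780 s = 10.77 h.
Distance = v·t = 1.1·38780 = 42650 m = 42.65 km.

42.7 km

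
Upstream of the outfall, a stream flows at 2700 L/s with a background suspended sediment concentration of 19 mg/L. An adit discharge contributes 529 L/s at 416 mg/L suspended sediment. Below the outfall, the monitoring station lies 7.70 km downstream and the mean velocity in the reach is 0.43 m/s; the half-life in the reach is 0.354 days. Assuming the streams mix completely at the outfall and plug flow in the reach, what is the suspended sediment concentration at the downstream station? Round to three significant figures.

56.0 mg/L

After mixing, C = (2700·19.00 + 529.0·416.0) / 3229 = 271400/3229 = 84.04 mg/L.
Travel time t = 7.70·1000 / 0.43 = 17910 s = 4.974 h.
Half-life 0.354 d → k = ln 2 / 0.354 = 1.958 d⁻¹.
Decay over the reach: 84.04·exp(−kt) = 84.04·0.6664 = 56.01 mg/L.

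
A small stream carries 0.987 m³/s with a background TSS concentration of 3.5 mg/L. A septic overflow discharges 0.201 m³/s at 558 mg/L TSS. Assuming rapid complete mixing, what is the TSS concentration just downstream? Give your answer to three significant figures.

97.3 mg/L

Flow-weighted average: C = (0.9870·3.500 + 0.2010·558.0) / 1.188 = 115.6/1.188 = 97.32 mg/L.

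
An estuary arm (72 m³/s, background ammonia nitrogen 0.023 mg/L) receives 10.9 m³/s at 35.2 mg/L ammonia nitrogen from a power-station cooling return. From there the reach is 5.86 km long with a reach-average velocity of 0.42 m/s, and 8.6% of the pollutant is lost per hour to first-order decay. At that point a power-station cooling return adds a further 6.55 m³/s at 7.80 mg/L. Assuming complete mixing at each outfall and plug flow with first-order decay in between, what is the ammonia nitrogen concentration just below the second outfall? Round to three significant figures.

3.61 mg/L

Conservation of mass: C = (72.00·0.02300 + 10.90·35.20) / 82.90 = 385.3/82.90 = 4.648 mg/L; combined flow 82.90 m³/s.
Travel time t = 5.86·1000 / 0.42 = 13950 s = 3.876 h.
8.6%/h lost → k = −ln(1 − 0.086) = 0.08992 h⁻¹.
After decay, C = 4.648 × e^(−kt) = 4.648 × 0.7057 = 3.280 mg/L.
Second outfall: C = (82.90·3.280 + 6.550·7.800)/89.45 = 3.611 mg/L.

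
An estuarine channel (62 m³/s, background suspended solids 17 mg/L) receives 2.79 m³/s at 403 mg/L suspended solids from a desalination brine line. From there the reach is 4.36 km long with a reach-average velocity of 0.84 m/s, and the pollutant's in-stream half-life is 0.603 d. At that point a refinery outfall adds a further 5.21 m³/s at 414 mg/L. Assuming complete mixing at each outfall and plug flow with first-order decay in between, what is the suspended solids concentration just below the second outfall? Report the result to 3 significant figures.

59.9 mg/L

After mixing, C = (62.00·17.00 + 2.790·403.0) / 64.79 = 2178/64.79 = 33.62 mg/L; combined flow 64.79 m³/s.
Travel time t = 4.36·1000 / 0.84 = 5190 s = 1.442 h.
Half-life 0.603 d → k = ln 2 / 0.603 = 1.149 d⁻¹.
First-order decay: C = 33.62·exp(−k·t) = 33.62·0.9333 = 31.38 mg/L.
At the second outfall, C = (64.79·31.38 + 5.210·414.0) / (64.79 + 5.210) = 59.86 mg/L.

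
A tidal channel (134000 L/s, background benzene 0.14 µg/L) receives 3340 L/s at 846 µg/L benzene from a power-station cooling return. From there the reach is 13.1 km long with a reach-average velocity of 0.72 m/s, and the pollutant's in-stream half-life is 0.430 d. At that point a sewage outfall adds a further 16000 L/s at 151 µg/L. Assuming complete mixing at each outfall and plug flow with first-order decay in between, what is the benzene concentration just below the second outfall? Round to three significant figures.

After mixing, C = (134000·0.1400 + 3340·846.0) / 137300 = 2844000/137300 = 20.71 µg/L; combined flow 137300 L/s.
Travel time t = 13.1·1000 / 0.72 = 18190 s = 5.054 h.
Half-life 0.430 d → k = ln 2 / 0.430 = 1.612 d⁻¹.
After decay, C = 20.71 × e^(−kt) = 20.71 × 0.7122 = 14.75 µg/L.
Second outfall: C = (137300·14.75 + 16000·151.0)/153300 = 28.97 µg/L.

29.0 µg/L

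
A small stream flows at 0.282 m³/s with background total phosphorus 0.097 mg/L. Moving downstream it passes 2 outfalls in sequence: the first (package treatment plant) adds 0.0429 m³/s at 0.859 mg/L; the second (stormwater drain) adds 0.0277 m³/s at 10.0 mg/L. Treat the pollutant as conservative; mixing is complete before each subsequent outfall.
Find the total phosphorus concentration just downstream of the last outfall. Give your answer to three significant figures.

Outfall 1: combined Q = 0.3249 m³/s; C = (0.2820·0.09700 + 0.04290·0.8590)/0.3249 = 0.1976 mg/L.
Outfall 2: combined Q = 0.3526 m³/s; C = (0.3249·0.1976 + 0.02770·10.00)/0.3526 = 0.9677 mg/L.

0.968 mg/L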